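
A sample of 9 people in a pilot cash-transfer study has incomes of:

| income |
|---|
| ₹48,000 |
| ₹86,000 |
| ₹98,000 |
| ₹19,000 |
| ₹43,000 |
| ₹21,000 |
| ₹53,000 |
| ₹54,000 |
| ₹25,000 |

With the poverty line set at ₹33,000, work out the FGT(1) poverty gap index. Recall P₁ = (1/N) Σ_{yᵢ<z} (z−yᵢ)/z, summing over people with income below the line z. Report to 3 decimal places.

0.114

Incomes under z: ₹19,000, ₹21,000, ₹25,000 (q = 3 of N = 9).
Normalized shortfalls: (33000−19000)/33000 = 0.4242; (33000−21000)/33000 = 0.3636; (33000−25000)/33000 = 0.2424.
Σ = 1.030303. Dividing by the full population N = 9 gives P₁ = 0.114.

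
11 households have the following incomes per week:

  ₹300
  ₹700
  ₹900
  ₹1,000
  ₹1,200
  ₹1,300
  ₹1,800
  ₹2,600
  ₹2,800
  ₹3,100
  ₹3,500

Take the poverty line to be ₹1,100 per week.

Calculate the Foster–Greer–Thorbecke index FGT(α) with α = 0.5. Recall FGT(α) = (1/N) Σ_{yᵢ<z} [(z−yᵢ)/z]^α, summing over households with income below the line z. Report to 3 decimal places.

0.199

Below the line: ₹300, ₹700, ₹900, ₹1,000 (q = 4 of N = 11).
Relative gaps: (1100−300)/1100 = 0.7273; (1100−700)/1100 = 0.3636; (1100−900)/1100 = 0.1818; (1100−1000)/1100 = 0.0909.
Raised to α = 0.5: 0.85280; 0.60302; 0.42640; 0.30151.
Sum = 2.183738; FGT(0.5) = 2.183738 / 11 = 0.199.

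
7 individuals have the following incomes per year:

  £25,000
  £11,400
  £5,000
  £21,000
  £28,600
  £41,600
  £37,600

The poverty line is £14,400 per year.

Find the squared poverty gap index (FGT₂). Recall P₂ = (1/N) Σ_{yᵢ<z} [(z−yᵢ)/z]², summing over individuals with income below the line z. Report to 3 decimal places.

0.067

Below z: £5,000, £11,400 (q = 2 of N = 7).
Shortfall ratios: (14400−5000)/14400 = 0.6528; (14400−11400)/14400 = 0.2083.
Squared: 0.4261; 0.0434.
Sum = 0.469522; P₂ = 0.469522 / 7 = 0.067.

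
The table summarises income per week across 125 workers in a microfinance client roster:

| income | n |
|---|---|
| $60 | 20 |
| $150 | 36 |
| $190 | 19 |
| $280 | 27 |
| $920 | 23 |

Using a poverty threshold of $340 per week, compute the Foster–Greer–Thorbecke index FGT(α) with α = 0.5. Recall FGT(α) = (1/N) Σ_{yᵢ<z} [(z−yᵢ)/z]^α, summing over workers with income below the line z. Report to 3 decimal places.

Below the line: 20×$60, 36×$150, 19×$190, 27×$280 (q = 102 of N = 125).
Shortfall ratios: (340−60)/340 = 0.8235 (×20); (340−150)/340 = 0.5588 (×36); (340−190)/340 = 0.4412 (×19); (340−280)/340 = 0.1765 (×27).
Raised to α = 0.5: 0.90749 (×20); 0.74755 (×36); 0.66421 (×19); 0.42008 (×27).
Sum = 69.023605; FGT(0.5) = 69.023605 / 125 = 0.552.

0.552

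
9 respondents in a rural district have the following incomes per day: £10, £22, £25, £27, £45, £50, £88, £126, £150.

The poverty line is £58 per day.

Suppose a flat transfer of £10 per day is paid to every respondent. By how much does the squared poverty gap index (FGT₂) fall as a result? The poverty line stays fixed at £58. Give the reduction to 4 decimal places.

Before: below the line — £10, £22, £25, £27, £45, £50; squared poverty gap index (FGT₂) = 0.194312.
After the £10 transfer: below the line — £20, £32, £35, £37, £55; squared poverty gap index (FGT₂) = 0.102358.
Reduction = 0.194312 − 0.102358 = 0.0920.

0.0920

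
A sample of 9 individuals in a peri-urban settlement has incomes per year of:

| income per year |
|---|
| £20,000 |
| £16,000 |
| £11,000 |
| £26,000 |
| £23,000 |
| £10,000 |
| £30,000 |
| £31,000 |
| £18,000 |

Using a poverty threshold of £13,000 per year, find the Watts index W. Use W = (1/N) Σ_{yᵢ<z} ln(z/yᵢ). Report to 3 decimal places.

0.048

Incomes under z: £10,000, £11,000 (q = 2 of N = 9).
Log shortfalls: ln(13000/10000) = 0.2624; ln(13000/11000) = 0.1671.
W = 0.429418 / 9 = 0.048.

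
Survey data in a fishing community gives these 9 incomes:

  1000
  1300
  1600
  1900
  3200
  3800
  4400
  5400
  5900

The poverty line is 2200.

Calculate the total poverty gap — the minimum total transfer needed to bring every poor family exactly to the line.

3000

Below z: 1000, 1300, 1600, 1900 (q = 4 of N = 9).
Individual gaps: 2200−1000 = 1200; 2200−1300 = 900; 2200−1600 = 600; 2200−1900 = 300.
Aggregate gap = 3000.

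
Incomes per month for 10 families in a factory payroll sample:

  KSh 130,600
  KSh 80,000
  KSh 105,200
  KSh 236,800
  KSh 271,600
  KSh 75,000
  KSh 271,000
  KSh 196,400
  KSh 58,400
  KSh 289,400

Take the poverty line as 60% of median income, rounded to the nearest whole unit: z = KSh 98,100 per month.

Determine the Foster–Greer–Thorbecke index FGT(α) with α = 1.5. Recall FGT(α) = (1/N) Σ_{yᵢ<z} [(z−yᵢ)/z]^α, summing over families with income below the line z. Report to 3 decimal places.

Incomes under z: KSh 58,400, KSh 75,000, KSh 80,000 (q = 3 of N = 10).
Gap ratios (z−y)/z: (98100−58400)/98100 = 0.4047; (98100−75000)/98100 = 0.2355; (98100−80000)/98100 = 0.1845.
Raised to α = 1.5: 0.25744; 0.11427; 0.07925.
Sum = 0.450962; FGT(1.5) = 0.450962 / 10 = 0.045.

0.045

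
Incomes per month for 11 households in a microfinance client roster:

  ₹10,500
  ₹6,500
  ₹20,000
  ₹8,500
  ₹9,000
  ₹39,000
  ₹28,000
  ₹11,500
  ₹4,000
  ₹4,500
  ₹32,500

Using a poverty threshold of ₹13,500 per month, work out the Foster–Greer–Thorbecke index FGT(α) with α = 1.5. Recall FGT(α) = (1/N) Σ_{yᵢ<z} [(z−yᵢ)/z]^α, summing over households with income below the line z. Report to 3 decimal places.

0.190

Below the line: ₹4,000, ₹4,500, ₹6,500, ₹8,500, ₹9,000, ₹10,500, ₹11,500 (q = 7 of N = 11).
Shortfall ratios: (13500−4000)/13500 = 0.7037; (13500−4500)/13500 = 0.6667; (13500−6500)/13500 = 0.5185; (13500−8500)/13500 = 0.3704; (13500−9000)/13500 = 0.3333; (13500−10500)/13500 = 0.2222; (13500−11500)/13500 = 0.1481.
Raised to α = 1.5: 0.59032; 0.54433; 0.37338; 0.22540; 0.19245; 0.10476; 0.05702.
Sum = 2.087652; FGT(1.5) = 2.087652 / 11 = 0.190.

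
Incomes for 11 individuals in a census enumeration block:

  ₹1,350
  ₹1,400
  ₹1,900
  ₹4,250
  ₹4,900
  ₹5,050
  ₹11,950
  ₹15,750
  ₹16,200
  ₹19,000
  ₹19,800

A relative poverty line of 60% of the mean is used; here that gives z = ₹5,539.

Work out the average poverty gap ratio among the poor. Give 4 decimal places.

Below the line: ₹1,350, ₹1,400, ₹1,900, ₹4,250, ₹4,900, ₹5,050 (q = 6 of N = 11).
Relative gaps: 0.7563, 0.7472, 0.6570, 0.2327, 0.1154, 0.0883; sum = 2.596859.
I averages over the q = 6 poor units only: 2.596859 / 6 = 0.4328.

0.4328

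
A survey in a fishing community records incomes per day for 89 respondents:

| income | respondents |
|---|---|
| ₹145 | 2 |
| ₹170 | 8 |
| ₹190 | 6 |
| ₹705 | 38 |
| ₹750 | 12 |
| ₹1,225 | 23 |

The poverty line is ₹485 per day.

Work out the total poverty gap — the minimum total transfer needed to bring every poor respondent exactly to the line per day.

₹4,970

Below z: 2×₹145, 8×₹170, 6×₹190 (q = 16 of N = 89).
Individual gaps: 2×(485−145) = 680; 8×(485−170) = 2520; 6×(485−190) = 1770.
Aggregate gap = ₹4,970.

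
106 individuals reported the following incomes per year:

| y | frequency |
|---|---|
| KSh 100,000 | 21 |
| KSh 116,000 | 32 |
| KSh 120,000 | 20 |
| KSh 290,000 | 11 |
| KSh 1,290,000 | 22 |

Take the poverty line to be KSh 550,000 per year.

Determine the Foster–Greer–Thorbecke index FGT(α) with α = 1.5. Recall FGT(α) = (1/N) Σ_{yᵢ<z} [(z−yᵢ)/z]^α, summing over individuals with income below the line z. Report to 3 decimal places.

Below the line: 21×KSh 100,000, 32×KSh 116,000, 20×KSh 120,000, 11×KSh 290,000 (q = 84 of N = 106).
Normalized shortfalls: (550000−100000)/550000 = 0.8182 (×21); (550000−116000)/550000 = 0.7891 (×32); (550000−120000)/550000 = 0.7818 (×20); (550000−290000)/550000 = 0.4727 (×11).
Raised to α = 1.5: 0.74007 (×21); 0.70096 (×32); 0.69129 (×20); 0.32502 (×11).
Sum = 55.373138; FGT(1.5) = 55.373138 / 106 = 0.522.

0.522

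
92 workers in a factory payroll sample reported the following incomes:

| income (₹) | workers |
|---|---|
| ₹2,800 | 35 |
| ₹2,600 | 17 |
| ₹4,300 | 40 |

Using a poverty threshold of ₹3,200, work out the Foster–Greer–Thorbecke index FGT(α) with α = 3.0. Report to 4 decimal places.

0.0020

Below z: 17×₹2,600, 35×₹2,800 (q = 52 of N = 92).
Gap ratios (z−y)/z: (3200−2600)/3200 = 0.1875 (×17); (3200−2800)/3200 = 0.1250 (×35).
Raised to α = 3.0: 0.00659 (×17); 0.00195 (×35).
Sum = 0.180420; FGT(3.0) = 0.180420 / 92 = 0.0020.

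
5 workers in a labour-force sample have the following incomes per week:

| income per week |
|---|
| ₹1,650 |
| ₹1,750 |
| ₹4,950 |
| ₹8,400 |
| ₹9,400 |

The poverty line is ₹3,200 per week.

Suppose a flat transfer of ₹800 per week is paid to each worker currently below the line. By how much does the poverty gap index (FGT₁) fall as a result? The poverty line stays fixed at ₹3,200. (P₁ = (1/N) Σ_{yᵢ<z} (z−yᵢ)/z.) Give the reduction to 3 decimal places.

Before: below the line — ₹1,650, ₹1,750; poverty gap index (FGT₁) = 0.18750.
After the ₹800 transfer: below the line — ₹2,450, ₹2,550; poverty gap index (FGT₁) = 0.08750.
Reduction = 0.18750 − 0.08750 = 0.100.

0.100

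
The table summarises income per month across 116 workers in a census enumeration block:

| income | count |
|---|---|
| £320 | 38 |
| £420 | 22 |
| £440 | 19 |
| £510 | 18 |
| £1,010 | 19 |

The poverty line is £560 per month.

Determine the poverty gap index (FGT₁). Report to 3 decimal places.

0.237

Below the line: 38×£320, 22×£420, 19×£440, 18×£510 (q = 97 of N = 116).
Normalized shortfalls: (560−320)/560 = 0.4286 (×38); (560−420)/560 = 0.2500 (×22); (560−440)/560 = 0.2143 (×19); (560−510)/560 = 0.0893 (×18).
Sum of shortfalls = 27.464286; P₁ averages over all N: 27.464286 / 116 = 0.237.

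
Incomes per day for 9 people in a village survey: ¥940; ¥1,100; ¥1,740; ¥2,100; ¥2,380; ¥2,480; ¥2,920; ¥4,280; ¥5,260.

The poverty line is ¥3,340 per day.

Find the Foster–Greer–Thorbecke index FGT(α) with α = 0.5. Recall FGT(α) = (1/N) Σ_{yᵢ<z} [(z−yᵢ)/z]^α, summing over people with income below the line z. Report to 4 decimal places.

Below z: ¥940, ¥1,100, ¥1,740, ¥2,100, ¥2,380, ¥2,480, ¥2,920 (q = 7 of N = 9).
Gap ratios (z−y)/z: (3340−940)/3340 = 0.7186; (3340−1100)/3340 = 0.6707; (3340−1740)/3340 = 0.4790; (3340−2100)/3340 = 0.3713; (3340−2380)/3340 = 0.2874; (3340−2480)/3340 = 0.2575; (3340−2920)/3340 = 0.1257.
Raised to α = 0.5: 0.84768; 0.81894; 0.69213; 0.60931; 0.53612; 0.50743; 0.35461.
Sum = 4.366217; FGT(0.5) = 4.366217 / 9 = 0.4851.

0.4851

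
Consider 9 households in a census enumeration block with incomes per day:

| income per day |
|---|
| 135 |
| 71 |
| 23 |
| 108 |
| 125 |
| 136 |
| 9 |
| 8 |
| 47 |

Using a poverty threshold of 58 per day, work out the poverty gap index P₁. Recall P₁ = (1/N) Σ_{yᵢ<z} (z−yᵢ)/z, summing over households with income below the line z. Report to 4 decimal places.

Below z: 8, 9, 23, 47 (q = 4 of N = 9).
Normalized shortfalls: (58−8)/58 = 0.8621; (58−9)/58 = 0.8448; (58−23)/58 = 0.6034; (58−47)/58 = 0.1897.
Σ = 2.500000. Dividing by the full population N = 9 gives P₁ = 0.2778.

0.2778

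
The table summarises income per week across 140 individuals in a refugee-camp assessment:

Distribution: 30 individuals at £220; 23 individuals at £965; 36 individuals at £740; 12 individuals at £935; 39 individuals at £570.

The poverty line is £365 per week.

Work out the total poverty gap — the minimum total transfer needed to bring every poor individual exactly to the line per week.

£4,350

Below the line: 30×£220 (q = 30 of N = 140).
Individual gaps: 30×(365−220) = 4350.
Aggregate gap = £4,350.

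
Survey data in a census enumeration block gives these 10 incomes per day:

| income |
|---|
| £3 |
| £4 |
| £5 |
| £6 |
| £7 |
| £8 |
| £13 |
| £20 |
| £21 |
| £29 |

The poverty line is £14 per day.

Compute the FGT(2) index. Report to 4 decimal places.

Poor units: £3, £4, £5, £6, £7, £8, £13 (q = 7 of N = 10).
Shortfall ratios: (14−3)/14 = 0.7857; (14−4)/14 = 0.7143; (14−5)/14 = 0.6429; (14−6)/14 = 0.5714; (14−7)/14 = 0.5000; (14−8)/14 = 0.4286; (14−13)/14 = 0.0714.
Squared: 0.6173; 0.5102; 0.4133; 0.3265; 0.2500; 0.1837; 0.0051.
Sum = 2.306122; P₂ = 2.306122 / 10 = 0.2306.

0.2306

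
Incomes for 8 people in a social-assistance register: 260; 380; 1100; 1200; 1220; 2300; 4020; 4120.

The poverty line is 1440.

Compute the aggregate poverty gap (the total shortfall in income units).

Poor units: 260, 380, 1100, 1200, 1220 (q = 5 of N = 8).
Individual gaps: 1440−260 = 1180; 1440−380 = 1060; 1440−1100 = 340; 1440−1200 = 240; 1440−1220 = 220.
Aggregate gap = 3040.

3040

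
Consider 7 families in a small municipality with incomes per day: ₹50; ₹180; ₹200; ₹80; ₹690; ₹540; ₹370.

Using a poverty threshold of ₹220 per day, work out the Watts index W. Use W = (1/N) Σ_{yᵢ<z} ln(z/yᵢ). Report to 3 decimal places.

Poor units: ₹50, ₹80, ₹180, ₹200 (q = 4 of N = 7).
Log shortfalls: ln(220/50) = 1.4816; ln(220/80) = 1.0116; ln(220/180) = 0.2007; ln(220/200) = 0.0953.
W = 2.789186 / 7 = 0.398.

0.398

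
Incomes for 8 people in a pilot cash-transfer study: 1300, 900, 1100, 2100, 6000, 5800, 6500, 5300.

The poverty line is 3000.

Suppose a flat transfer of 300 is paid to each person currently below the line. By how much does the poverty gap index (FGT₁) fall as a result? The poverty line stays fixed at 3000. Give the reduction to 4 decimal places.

Before: below the line — 900, 1100, 1300, 2100; poverty gap index (FGT₁) = 0.275000.
After the 300 transfer: below the line — 1200, 1400, 1600, 2400; poverty gap index (FGT₁) = 0.225000.
Reduction = 0.275000 − 0.225000 = 0.0500.

0.0500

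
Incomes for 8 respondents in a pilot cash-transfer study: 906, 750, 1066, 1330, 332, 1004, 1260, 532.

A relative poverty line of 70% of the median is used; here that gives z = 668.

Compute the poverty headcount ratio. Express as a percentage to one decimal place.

2 of the 8 respondents have income below 668.
H = 2/8 = 25.0%.

25.0%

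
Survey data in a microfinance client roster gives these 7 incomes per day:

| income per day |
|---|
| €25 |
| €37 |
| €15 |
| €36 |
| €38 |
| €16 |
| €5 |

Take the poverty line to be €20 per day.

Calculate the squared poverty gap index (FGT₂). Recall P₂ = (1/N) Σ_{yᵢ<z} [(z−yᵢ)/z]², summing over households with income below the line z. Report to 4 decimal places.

0.0950

Incomes under z: €5, €15, €16 (q = 3 of N = 7).
Gap ratios (z−y)/z: (20−5)/20 = 0.7500; (20−15)/20 = 0.2500; (20−16)/20 = 0.2000.
Squared: 0.5625; 0.0625; 0.0400.
Sum = 0.665000; P₂ = 0.665000 / 7 = 0.0950.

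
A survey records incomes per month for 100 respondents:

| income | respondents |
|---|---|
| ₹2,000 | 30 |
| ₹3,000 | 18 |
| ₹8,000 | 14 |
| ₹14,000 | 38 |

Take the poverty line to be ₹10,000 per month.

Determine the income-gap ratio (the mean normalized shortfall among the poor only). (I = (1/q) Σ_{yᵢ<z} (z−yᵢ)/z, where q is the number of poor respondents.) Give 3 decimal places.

0.635

Below z: 30×₹2,000, 18×₹3,000, 14×₹8,000 (q = 62 of N = 100).
Relative gaps: 0.8000 (×30), 0.7000 (×18), 0.2000 (×14); sum = 39.400000.
The income-gap ratio divides by q (the poor only): 39.400000 / 62 = 0.635.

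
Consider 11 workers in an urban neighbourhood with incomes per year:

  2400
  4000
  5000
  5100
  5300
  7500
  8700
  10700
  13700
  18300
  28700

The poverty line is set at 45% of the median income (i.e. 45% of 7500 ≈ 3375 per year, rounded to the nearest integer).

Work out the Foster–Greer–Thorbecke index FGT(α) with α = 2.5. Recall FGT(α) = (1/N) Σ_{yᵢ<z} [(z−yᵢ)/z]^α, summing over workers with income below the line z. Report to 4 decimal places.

0.0041

Below z: 2400 (q = 1 of N = 11).
Normalized shortfalls: (3375−2400)/3375 = 0.2889.
Raised to α = 2.5: 0.04486.
Sum = 0.044857; FGT(2.5) = 0.044857 / 11 = 0.0041.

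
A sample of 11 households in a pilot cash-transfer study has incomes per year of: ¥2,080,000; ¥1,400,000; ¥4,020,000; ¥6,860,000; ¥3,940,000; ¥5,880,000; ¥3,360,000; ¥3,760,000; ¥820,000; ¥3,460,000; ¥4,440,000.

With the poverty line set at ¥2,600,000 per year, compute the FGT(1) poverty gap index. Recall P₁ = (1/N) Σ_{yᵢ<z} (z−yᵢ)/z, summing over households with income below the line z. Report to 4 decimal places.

0.1224

Poor units: ¥820,000, ¥1,400,000, ¥2,080,000 (q = 3 of N = 11).
Shortfall ratios: (2600000−820000)/2600000 = 0.6846; (2600000−1400000)/2600000 = 0.4615; (2600000−2080000)/2600000 = 0.2000.
Sum of shortfalls = 1.346154; P₁ averages over all N: 1.346154 / 11 = 0.1224.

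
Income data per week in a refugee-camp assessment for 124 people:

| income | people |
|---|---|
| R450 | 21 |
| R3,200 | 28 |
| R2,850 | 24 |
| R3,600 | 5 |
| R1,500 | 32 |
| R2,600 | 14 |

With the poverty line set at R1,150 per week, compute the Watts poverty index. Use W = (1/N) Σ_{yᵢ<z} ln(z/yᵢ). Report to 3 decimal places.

Incomes under z: 21×R450 (q = 21 of N = 124).
Log shortfalls: ln(1150/450) = 0.9383 (×21).
W = 19.703662 / 124 = 0.159.

0.159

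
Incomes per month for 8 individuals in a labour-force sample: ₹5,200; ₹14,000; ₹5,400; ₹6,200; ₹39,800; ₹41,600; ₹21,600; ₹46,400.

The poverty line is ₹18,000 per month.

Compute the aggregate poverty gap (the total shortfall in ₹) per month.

₹41,200

Incomes under z: ₹5,200, ₹5,400, ₹6,200, ₹14,000 (q = 4 of N = 8).
Individual gaps: 18000−5200 = 12800; 18000−5400 = 12600; 18000−6200 = 11800; 18000−14000 = 4000.
Aggregate gap = ₹41,200.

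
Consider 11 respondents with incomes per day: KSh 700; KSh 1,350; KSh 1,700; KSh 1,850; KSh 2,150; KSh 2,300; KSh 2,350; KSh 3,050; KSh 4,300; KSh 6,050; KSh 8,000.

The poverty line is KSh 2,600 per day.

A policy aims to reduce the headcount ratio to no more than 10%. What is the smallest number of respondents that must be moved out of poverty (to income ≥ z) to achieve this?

7 of the 11 respondents are poor, so H = 7/11 = 0.636.
A headcount ratio of at most 10% allows at most ⌊0.10 × 11⌋ = 1 poor respondents.
So at least 7 − 1 = 6 must be lifted.

6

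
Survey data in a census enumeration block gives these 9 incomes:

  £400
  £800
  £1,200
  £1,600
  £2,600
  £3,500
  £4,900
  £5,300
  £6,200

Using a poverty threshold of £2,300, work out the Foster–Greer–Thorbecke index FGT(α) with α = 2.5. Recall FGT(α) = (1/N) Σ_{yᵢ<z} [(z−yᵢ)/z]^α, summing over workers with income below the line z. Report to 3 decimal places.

Poor units: £400, £800, £1,200, £1,600 (q = 4 of N = 9).
Relative gaps: (2300−400)/2300 = 0.8261; (2300−800)/2300 = 0.6522; (2300−1200)/2300 = 0.4783; (2300−1600)/2300 = 0.3043.
Raised to α = 2.5: 0.62025; 0.34349; 0.15818; 0.05110.
Sum = 1.173017; FGT(2.5) = 1.173017 / 9 = 0.130.

0.130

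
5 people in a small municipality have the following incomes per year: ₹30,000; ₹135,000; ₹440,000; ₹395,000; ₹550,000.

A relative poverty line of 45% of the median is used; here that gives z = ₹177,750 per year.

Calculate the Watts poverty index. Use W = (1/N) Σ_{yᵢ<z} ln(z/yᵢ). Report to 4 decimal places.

Poor units: ₹30,000, ₹135,000 (q = 2 of N = 5).
Log shortfalls: ln(177750/30000) = 1.7792; ln(177750/135000) = 0.2751.
W = 2.054284 / 5 = 0.4109.

0.4109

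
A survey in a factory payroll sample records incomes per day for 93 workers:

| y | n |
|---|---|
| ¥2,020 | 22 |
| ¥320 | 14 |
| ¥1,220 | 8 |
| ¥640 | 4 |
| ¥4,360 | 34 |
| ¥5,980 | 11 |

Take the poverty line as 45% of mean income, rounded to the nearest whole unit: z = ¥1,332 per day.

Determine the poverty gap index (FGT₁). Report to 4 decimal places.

Below z: 14×¥320, 4×¥640, 8×¥1,220 (q = 26 of N = 93).
Gap ratios (z−y)/z: (1332−320)/1332 = 0.7598 (×14); (1332−640)/1332 = 0.5195 (×4); (1332−1220)/1332 = 0.0841 (×8).
Sum of shortfalls = 13.387387; P₁ averages over all N: 13.387387 / 93 = 0.1440.

0.1440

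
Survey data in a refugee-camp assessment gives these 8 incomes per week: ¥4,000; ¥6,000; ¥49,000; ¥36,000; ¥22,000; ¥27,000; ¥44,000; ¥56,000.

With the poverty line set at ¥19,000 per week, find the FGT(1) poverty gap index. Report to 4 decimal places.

0.1842

Below the line: ¥4,000, ¥6,000 (q = 2 of N = 8).
Gap ratios (z−y)/z: (19000−4000)/19000 = 0.7895; (19000−6000)/19000 = 0.6842.
Sum of shortfalls = 1.473684; P₁ averages over all N: 1.473684 / 8 = 0.1842.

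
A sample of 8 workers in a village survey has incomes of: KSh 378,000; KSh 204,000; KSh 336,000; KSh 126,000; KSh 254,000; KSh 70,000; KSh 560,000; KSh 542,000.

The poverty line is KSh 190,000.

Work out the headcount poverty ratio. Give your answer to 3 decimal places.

2 of the 8 workers have income below KSh 190,000.
H = 2/8 = 0.250.

0.250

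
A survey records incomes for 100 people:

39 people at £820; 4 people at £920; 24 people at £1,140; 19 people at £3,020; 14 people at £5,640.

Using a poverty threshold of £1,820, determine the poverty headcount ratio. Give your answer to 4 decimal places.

67 of the 100 people have income below £1,820.
H = 67/100 = 0.6700.

0.6700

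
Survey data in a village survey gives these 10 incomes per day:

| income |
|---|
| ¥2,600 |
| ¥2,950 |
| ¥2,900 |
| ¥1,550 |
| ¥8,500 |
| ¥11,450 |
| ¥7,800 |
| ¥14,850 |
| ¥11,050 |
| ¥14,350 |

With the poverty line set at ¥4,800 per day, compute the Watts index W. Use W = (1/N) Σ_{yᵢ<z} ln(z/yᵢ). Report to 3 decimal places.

Below the line: ¥1,550, ¥2,600, ¥2,900, ¥2,950 (q = 4 of N = 10).
Log gaps: ln(4800/1550) = 1.1304; ln(4800/2600) = 0.6131; ln(4800/2900) = 0.5039; ln(4800/2950) = 0.4868.
W = 2.734181 / 10 = 0.273.

0.273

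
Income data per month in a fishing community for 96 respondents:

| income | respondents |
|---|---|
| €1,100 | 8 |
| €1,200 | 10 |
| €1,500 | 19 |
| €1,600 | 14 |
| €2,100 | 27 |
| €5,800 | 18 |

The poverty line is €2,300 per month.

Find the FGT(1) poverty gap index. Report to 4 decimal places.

Poor units: 8×€1,100, 10×€1,200, 19×€1,500, 14×€1,600, 27×€2,100 (q = 78 of N = 96).
Relative gaps: (2300−1100)/2300 = 0.5217 (×8); (2300−1200)/2300 = 0.4783 (×10); (2300−1500)/2300 = 0.3478 (×19); (2300−1600)/2300 = 0.3043 (×14); (2300−2100)/2300 = 0.0870 (×27).
Sum of shortfalls = 22.173913; P₁ averages over all N: 22.173913 / 96 = 0.2310.

0.2310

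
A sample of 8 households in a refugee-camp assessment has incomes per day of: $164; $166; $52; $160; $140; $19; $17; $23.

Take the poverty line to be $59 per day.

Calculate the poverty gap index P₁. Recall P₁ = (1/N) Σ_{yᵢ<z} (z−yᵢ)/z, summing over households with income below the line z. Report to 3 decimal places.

0.265

Below the line: $17, $19, $23, $52 (q = 4 of N = 8).
Normalized shortfalls: (59−17)/59 = 0.7119; (59−19)/59 = 0.6780; (59−23)/59 = 0.6102; (59−52)/59 = 0.1186.
Σ = 2.118644. Dividing by the full population N = 8 gives P₁ = 0.265.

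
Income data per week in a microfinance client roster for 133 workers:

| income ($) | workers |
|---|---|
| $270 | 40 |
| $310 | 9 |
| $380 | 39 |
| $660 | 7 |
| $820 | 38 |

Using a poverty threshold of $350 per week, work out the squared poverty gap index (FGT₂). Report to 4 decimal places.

Below z: 40×$270, 9×$310 (q = 49 of N = 133).
Gap ratios (z−y)/z: (350−270)/350 = 0.2286 (×40); (350−310)/350 = 0.1143 (×9).
Squared: 0.0522 (×40); 0.0131 (×9).
Sum = 2.207347; P₂ = 2.207347 / 133 = 0.0166.

0.0166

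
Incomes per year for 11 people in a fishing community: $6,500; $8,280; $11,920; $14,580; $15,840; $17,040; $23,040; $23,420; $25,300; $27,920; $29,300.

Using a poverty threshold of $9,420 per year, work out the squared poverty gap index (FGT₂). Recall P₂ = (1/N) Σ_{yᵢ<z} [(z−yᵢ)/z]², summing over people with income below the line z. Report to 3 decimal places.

0.010

Below z: $6,500, $8,280 (q = 2 of N = 11).
Normalized shortfalls: (9420−6500)/9420 = 0.3100; (9420−8280)/9420 = 0.1210.
Squared: 0.0961; 0.0146.
Sum = 0.110732; P₂ = 0.110732 / 11 = 0.010.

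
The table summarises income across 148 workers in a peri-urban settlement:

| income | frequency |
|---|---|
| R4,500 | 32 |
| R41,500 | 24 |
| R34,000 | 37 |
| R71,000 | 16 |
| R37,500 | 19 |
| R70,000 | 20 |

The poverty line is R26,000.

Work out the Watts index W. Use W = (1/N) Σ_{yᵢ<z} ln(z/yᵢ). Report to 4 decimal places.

Poor units: 32×R4,500 (q = 32 of N = 148).
ln(z/y) terms: ln(26000/4500) = 1.7540 (×32).
W = 56.128613 / 148 = 0.3792.

0.3792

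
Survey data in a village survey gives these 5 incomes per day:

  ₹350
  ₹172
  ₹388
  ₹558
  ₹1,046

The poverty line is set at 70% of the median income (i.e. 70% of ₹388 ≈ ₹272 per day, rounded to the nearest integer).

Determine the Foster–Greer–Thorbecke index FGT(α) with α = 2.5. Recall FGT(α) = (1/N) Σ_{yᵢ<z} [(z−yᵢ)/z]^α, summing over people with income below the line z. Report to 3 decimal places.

0.016

Incomes under z: ₹172 (q = 1 of N = 5).
Normalized shortfalls: (272−172)/272 = 0.3676.
Raised to α = 2.5: 0.08196.
Sum = 0.081955; FGT(2.5) = 0.081955 / 5 = 0.016.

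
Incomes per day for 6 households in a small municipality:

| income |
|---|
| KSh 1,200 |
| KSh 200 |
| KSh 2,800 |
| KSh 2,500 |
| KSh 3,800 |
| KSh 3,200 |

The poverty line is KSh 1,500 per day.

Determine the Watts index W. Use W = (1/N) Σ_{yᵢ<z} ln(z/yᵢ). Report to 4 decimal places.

Incomes under z: KSh 200, KSh 1,200 (q = 2 of N = 6).
Log gaps: ln(1500/200) = 2.0149; ln(1500/1200) = 0.2231.
W = 2.238047 / 6 = 0.3730.

0.3730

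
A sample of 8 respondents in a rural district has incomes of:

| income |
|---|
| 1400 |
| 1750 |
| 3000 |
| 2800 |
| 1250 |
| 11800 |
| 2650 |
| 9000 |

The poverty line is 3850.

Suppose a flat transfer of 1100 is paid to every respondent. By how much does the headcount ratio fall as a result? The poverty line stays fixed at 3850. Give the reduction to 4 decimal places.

Before: below the line — 1250, 1400, 1750, 2650, 2800, 3000; headcount ratio = 0.750000.
After the 1100 transfer: below the line — 2350, 2500, 2850, 3750; headcount ratio = 0.500000.
Reduction = 0.750000 − 0.500000 = 0.2500.

0.2500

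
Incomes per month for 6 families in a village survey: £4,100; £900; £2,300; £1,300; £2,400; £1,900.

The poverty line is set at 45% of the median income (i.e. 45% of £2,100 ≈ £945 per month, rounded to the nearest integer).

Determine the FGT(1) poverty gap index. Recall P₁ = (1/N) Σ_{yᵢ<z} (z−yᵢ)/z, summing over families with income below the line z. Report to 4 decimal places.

Below z: £900 (q = 1 of N = 6).
Shortfall ratios: (945−900)/945 = 0.0476.
Sum of shortfalls = 0.047619; P₁ averages over all N: 0.047619 / 6 = 0.0079.

0.0079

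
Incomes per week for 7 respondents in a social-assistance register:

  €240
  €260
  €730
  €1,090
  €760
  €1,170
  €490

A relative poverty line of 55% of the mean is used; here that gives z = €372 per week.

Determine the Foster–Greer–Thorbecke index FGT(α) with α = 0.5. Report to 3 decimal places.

0.163

Poor units: €240, €260 (q = 2 of N = 7).
Relative gaps: (372−240)/372 = 0.3548; (372−260)/372 = 0.3011.
Raised to α = 0.5: 0.59568; 0.54870.
Sum = 1.144387; FGT(0.5) = 1.144387 / 7 = 0.163.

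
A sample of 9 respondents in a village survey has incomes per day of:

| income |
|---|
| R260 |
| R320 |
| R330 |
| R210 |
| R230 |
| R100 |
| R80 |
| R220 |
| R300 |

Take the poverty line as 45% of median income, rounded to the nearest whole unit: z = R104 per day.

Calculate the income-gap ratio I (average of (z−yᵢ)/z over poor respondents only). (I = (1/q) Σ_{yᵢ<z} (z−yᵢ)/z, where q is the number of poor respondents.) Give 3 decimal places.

0.135

Poor units: R80, R100 (q = 2 of N = 9).
Shortfall ratios (z−y)/z: 0.2308, 0.0385; sum = 0.269231.
The income-gap ratio divides by q (the poor only): 0.269231 / 2 = 0.135.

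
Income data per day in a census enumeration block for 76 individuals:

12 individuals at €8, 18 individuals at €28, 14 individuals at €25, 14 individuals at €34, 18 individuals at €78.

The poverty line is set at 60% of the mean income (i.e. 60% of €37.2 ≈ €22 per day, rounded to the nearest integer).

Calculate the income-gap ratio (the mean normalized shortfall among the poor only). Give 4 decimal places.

Below the line: 12×€8 (q = 12 of N = 76).
Shortfall ratios (z−y)/z: 0.6364 (×12); sum = 7.636364.
I averages over the q = 12 poor units only: 7.636364 / 12 = 0.6364.

0.6364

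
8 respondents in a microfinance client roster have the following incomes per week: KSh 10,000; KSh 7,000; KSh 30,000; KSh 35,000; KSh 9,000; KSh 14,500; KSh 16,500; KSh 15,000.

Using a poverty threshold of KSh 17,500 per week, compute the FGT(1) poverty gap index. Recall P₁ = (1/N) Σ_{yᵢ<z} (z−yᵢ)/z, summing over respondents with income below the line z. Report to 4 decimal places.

0.2357

Below the line: KSh 7,000, KSh 9,000, KSh 10,000, KSh 14,500, KSh 15,000, KSh 16,500 (q = 6 of N = 8).
Gap ratios (z−y)/z: (17500−7000)/17500 = 0.6000; (17500−9000)/17500 = 0.4857; (17500−10000)/17500 = 0.4286; (17500−14500)/17500 = 0.1714; (17500−15000)/17500 = 0.1429; (17500−16500)/17500 = 0.0571.
Sum of shortfalls = 1.885714; P₁ averages over all N: 1.885714 / 8 = 0.2357.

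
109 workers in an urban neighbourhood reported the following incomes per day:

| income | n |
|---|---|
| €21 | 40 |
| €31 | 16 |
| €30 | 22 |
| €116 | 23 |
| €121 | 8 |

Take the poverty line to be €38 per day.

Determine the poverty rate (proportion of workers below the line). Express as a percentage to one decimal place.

71.6%

78 of the 109 workers have income below €38.
H = 78/109 = 71.6%.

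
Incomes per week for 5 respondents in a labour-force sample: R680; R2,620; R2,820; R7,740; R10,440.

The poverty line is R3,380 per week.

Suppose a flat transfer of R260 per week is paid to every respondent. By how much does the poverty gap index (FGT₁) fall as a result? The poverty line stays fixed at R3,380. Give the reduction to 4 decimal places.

Before: below the line — R680, R2,620, R2,820; poverty gap index (FGT₁) = 0.237870.
After the R260 transfer: below the line — R940, R2,880, R3,080; poverty gap index (FGT₁) = 0.191716.
Reduction = 0.237870 − 0.191716 = 0.0462.

0.0462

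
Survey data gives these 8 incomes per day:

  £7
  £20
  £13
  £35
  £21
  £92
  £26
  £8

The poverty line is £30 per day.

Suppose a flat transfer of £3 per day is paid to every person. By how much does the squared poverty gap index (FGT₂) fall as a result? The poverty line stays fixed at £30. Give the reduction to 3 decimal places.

Before: below the line — £7, £8, £13, £20, £21, £26; squared poverty gap index (FGT₂) = 0.20819.
After the £3 transfer: below the line — £10, £11, £16, £23, £24, £29; squared poverty gap index (FGT₂) = 0.14486.
Reduction = 0.20819 − 0.14486 = 0.063.

0.063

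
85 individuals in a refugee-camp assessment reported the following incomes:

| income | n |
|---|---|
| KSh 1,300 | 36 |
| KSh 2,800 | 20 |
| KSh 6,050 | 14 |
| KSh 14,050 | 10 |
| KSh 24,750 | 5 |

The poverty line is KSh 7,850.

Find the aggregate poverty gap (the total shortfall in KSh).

KSh 362,000

Below z: 36×KSh 1,300, 20×KSh 2,800, 14×KSh 6,050 (q = 70 of N = 85).
Individual gaps: 36×(7850−1300) = 235800; 20×(7850−2800) = 101000; 14×(7850−6050) = 25200.
Aggregate gap = KSh 362,000.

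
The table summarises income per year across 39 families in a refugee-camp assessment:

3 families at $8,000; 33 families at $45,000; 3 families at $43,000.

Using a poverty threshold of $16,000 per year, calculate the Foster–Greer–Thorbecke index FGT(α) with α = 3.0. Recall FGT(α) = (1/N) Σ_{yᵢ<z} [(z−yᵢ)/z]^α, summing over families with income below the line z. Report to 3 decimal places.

0.010

Below the line: 3×$8,000 (q = 3 of N = 39).
Relative gaps: (16000−8000)/16000 = 0.5000 (×3).
Raised to α = 3.0: 0.12500 (×3).
Sum = 0.375000; FGT(3.0) = 0.375000 / 39 = 0.010.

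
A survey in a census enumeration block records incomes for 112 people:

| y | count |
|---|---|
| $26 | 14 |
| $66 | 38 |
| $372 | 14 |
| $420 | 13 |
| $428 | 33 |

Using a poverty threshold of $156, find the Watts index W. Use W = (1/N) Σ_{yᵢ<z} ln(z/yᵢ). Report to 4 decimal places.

0.5158

Below z: 14×$26, 38×$66 (q = 52 of N = 112).
Log gaps: ln(156/26) = 1.7918 (×14); ln(156/66) = 0.8602 (×38).
W = 57.772281 / 112 = 0.5158.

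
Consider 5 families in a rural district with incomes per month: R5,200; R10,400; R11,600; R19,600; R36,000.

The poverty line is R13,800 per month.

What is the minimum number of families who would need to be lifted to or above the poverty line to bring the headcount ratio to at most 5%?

Currently q = 3 of N = 5 are below the line (H = 0.600).
A headcount ratio of at most 5% allows at most ⌊0.05 × 5⌋ = 0 poor families.
So at least 3 − 0 = 3 must be lifted.

3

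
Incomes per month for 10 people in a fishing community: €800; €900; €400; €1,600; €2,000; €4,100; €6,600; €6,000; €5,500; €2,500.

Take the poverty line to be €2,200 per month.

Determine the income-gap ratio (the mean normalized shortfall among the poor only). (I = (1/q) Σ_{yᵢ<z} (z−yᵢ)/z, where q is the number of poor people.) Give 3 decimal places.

0.482

Poor units: €400, €800, €900, €1,600, €2,000 (q = 5 of N = 10).
Shortfall ratios (z−y)/z: 0.8182, 0.6364, 0.5909, 0.2727, 0.0909; sum = 2.409091.
I averages over the q = 5 poor units only: 2.409091 / 5 = 0.482.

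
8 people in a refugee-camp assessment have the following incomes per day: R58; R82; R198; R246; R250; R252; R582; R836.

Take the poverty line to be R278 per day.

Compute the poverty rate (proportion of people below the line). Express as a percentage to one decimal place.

75.0%

6 of the 8 people have income below R278.
H = 6/8 = 75.0%.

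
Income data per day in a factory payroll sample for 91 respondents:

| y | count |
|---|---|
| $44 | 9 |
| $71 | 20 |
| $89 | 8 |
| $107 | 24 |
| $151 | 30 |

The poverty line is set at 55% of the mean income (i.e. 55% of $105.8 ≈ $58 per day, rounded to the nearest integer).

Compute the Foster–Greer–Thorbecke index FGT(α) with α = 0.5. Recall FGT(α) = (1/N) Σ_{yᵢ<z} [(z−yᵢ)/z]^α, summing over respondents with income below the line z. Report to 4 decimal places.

Incomes under z: 9×$44 (q = 9 of N = 91).
Gap ratios (z−y)/z: (58−44)/58 = 0.2414 (×9).
Raised to α = 0.5: 0.49130 (×9).
Sum = 4.421733; FGT(0.5) = 4.421733 / 91 = 0.0486.

0.0486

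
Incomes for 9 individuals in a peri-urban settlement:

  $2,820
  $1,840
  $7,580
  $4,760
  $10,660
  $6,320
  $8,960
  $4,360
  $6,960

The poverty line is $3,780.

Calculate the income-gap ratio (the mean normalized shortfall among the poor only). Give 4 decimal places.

Below z: $1,840, $2,820 (q = 2 of N = 9).
Shortfall ratios (z−y)/z: 0.5132, 0.2540; sum = 0.767196.
The income-gap ratio divides by q (the poor only): 0.767196 / 2 = 0.3836.

0.3836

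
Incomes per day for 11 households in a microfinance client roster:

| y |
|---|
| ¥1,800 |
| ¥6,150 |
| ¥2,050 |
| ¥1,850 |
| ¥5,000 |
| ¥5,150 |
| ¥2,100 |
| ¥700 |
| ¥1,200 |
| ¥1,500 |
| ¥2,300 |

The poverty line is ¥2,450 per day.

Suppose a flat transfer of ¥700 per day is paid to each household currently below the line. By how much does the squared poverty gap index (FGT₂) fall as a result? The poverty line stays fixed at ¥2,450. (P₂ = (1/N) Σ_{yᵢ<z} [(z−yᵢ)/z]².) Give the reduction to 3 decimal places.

0.078

Before: below the line — ¥700, ¥1,200, ¥1,500, ¥1,800, ¥1,850, ¥2,050, ¥2,100, ¥2,300; squared poverty gap index (FGT₂) = 0.10019.
After the ¥700 transfer: below the line — ¥1,400, ¥1,900, ¥2,200; squared poverty gap index (FGT₂) = 0.02223.
Reduction = 0.10019 − 0.02223 = 0.078.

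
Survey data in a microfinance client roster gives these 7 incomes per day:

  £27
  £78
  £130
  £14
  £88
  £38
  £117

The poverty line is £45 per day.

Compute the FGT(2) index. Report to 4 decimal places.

0.0941

Below z: £14, £27, £38 (q = 3 of N = 7).
Gap ratios (z−y)/z: (45−14)/45 = 0.6889; (45−27)/45 = 0.4000; (45−38)/45 = 0.1556.
Squared: 0.4746; 0.1600; 0.0242.
Sum = 0.658765; P₂ = 0.658765 / 7 = 0.0941.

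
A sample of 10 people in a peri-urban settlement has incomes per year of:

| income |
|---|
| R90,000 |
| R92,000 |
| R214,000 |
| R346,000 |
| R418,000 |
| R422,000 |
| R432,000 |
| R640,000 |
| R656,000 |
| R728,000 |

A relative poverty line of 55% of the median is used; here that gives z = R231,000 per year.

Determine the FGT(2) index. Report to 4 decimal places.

0.0740

Incomes under z: R90,000, R92,000, R214,000 (q = 3 of N = 10).
Shortfall ratios: (231000−90000)/231000 = 0.6104; (231000−92000)/231000 = 0.6017; (231000−214000)/231000 = 0.0736.
Squared: 0.3726; 0.3621; 0.0054.
Sum = 0.740072; P₂ = 0.740072 / 10 = 0.0740.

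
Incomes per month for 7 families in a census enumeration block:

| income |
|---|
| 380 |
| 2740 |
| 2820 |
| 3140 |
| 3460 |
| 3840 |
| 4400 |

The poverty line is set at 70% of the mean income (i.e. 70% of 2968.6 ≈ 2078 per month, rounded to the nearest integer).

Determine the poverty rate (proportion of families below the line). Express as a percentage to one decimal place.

14.3%

1 of the 7 families have income below 2078.
H = 1/7 = 14.3%.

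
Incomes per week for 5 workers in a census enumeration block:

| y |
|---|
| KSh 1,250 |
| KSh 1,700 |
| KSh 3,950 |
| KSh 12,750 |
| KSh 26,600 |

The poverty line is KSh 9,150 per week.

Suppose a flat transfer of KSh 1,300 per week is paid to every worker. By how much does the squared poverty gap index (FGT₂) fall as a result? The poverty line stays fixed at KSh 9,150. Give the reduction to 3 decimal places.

0.116

Before: below the line — KSh 1,250, KSh 1,700, KSh 3,950; squared poverty gap index (FGT₂) = 0.34627.
After the KSh 1,300 transfer: below the line — KSh 2,550, KSh 3,000, KSh 5,250; squared poverty gap index (FGT₂) = 0.23074.
Reduction = 0.34627 − 0.23074 = 0.116.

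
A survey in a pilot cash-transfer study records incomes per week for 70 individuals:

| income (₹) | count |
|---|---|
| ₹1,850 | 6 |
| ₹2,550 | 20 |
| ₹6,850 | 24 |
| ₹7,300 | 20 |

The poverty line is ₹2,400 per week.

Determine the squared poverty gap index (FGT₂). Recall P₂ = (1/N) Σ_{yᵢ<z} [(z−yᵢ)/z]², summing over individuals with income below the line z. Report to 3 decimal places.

Poor units: 6×₹1,850 (q = 6 of N = 70).
Relative gaps: (2400−1850)/2400 = 0.2292 (×6).
Squared: 0.0525 (×6).
Sum = 0.315104; P₂ = 0.315104 / 70 = 0.005.

0.005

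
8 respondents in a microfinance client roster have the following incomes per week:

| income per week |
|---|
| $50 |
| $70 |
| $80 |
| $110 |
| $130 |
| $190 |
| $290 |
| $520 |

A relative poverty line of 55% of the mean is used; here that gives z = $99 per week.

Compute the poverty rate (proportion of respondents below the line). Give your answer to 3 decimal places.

0.375

3 of the 8 respondents have income below $99.
H = 3/8 = 0.375.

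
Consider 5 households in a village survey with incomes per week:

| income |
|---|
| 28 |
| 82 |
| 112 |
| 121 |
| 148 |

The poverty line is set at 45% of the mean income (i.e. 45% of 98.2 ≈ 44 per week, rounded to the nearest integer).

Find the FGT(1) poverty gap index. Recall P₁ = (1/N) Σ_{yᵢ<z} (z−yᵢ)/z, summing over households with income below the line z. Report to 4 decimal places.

0.0727

Below the line: 28 (q = 1 of N = 5).
Gap ratios (z−y)/z: (44−28)/44 = 0.3636.
Sum of shortfalls = 0.363636; P₁ averages over all N: 0.363636 / 5 = 0.0727.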